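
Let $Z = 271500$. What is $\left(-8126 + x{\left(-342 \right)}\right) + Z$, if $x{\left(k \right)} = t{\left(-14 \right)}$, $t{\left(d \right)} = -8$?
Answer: $263366$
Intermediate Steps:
$x{\left(k \right)} = -8$
$\left(-8126 + x{\left(-342 \right)}\right) + Z = \left(-8126 - 8\right) + 271500 = -8134 + 271500 = 263366$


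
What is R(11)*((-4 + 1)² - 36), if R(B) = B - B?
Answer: 0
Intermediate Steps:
R(B) = 0
R(11)*((-4 + 1)² - 36) = 0*((-4 + 1)² - 36) = 0*((-3)² - 36) = 0*(9 - 36) = 0*(-27) = 0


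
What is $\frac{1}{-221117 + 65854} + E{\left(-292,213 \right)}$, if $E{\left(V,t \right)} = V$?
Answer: $- \frac{45336797}{155263} \approx -292.0$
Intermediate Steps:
$\frac{1}{-221117 + 65854} + E{\left(-292,213 \right)} = \frac{1}{-221117 + 65854} - 292 = \frac{1}{-155263} - 292 = - \frac{1}{155263} - 292 = - \frac{45336797}{155263}$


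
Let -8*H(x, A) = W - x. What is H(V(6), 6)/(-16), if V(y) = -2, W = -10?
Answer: -1/16 ≈ -0.062500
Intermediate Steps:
H(x, A) = 5/4 + x/8 (H(x, A) = -(-10 - x)/8 = 5/4 + x/8)
H(V(6), 6)/(-16) = (5/4 + (1/8)*(-2))/(-16) = (5/4 - 1/4)*(-1/16) = 1*(-1/16) = -1/16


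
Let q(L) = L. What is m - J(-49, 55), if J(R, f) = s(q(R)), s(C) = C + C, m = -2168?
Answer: -2070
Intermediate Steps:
s(C) = 2*C
J(R, f) = 2*R
m - J(-49, 55) = -2168 - 2*(-49) = -2168 - 1*(-98) = -2168 + 98 = -2070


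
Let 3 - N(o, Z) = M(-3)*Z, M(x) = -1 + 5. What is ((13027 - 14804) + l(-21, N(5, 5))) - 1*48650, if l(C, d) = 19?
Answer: -50408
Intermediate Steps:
M(x) = 4
N(o, Z) = 3 - 4*Z
((13027 - 14804) + l(-21, N(5, 5))) - 1*48650 = ((13027 - 14804) + 19) - 1*48650 = (-1777 + 19) - 48650 = -1758 - 48650 = -50408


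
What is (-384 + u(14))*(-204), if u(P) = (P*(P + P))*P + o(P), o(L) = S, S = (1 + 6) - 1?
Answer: -1042440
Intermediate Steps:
S = 6 (S = 7 - 1 = 6)
o(L) = 6
u(P) = 6 + 2*P**3 (u(P) = (P*(P + P))*P + 6 = (P*(2*P))*P + 6 = (2*P**2)*P + 6 = 2*P**3 + 6 = 6 + 2*P**3)
(-384 + u(14))*(-204) = (-384 + (6 + 2*14**3))*(-204) = (-384 + (6 + 2*2744))*(-204) = (-384 + (6 + 5488))*(-204) = (-384 + 5494)*(-204) = 5110*(-204) = -1042440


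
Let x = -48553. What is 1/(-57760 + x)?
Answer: -1/106313 ≈ -9.4062e-6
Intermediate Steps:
1/(-57760 + x) = 1/(-57760 - 48553) = 1/(-106313) = -1/106313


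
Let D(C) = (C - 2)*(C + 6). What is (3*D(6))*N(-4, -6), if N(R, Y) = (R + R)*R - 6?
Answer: 3744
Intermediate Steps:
N(R, Y) = -6 + 2*R² (N(R, Y) = (2*R)*R - 6 = 2*R² - 6 = -6 + 2*R²)
D(C) = (-2 + C)*(6 + C)
(3*D(6))*N(-4, -6) = (3*(-12 + 6² + 4*6))*(-6 + 2*(-4)²) = (3*(-12 + 36 + 24))*(-6 + 2*16) = (3*48)*(-6 + 32) = 144*26 = 3744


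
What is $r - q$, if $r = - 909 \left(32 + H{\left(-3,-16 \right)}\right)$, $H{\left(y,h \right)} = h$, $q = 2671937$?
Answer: $-2686481$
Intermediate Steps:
$r = -14544$ ($r = - 909 \left(32 - 16\right) = \left(-909\right) 16 = -14544$)
$r - q = -14544 - 2671937 = -2686481$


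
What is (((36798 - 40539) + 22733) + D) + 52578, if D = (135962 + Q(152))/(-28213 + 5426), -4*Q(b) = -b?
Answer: 1630729590/22787 ≈ 71564.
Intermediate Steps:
Q(b) = b/4 (Q(b) = -(-1)*b/4 = b/4)
D = -136000/22787 (D = (135962 + (1/4)*152)/(-28213 + 5426) = (135962 + 38)/(-22787) = 136000*(-1/22787) = -136000/22787 ≈ -5.9683)
(((36798 - 40539) + 22733) + D) + 52578 = (((36798 - 40539) + 22733) - 136000/22787) + 52578 = ((-3741 + 22733) - 136000/22787) + 52578 = (18992 - 136000/22787) + 52578 = 432634704/22787 + 52578 = 1630729590/22787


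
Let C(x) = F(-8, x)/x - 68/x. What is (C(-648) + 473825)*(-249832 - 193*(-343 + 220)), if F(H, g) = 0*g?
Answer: -17354823391031/162 ≈ -1.0713e+11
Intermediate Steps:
F(H, g) = 0
C(x) = -68/x (C(x) = 0/x - 68/x = 0 - 68/x = -68/x)
(C(-648) + 473825)*(-249832 - 193*(-343 + 220)) = (-68/(-648) + 473825)*(-249832 - 193*(-343 + 220)) = (-68*(-1/648) + 473825)*(-249832 - 193*(-123)) = (17/162 + 473825)*(-249832 + 23739) = (76759667/162)*(-226093) = -17354823391031/162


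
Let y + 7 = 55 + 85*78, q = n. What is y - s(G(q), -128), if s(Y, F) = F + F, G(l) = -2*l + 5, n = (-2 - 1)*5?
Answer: 6934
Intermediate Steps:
n = -15 (n = -3*5 = -15)
q = -15
G(l) = 5 - 2*l
s(Y, F) = 2*F
y = 6678 (y = -7 + (55 + 85*78) = -7 + (55 + 6630) = -7 + 6685 = 6678)
y - s(G(q), -128) = 6678 - 2*(-128) = 6678 - 1*(-256) = 6678 + 256 = 6934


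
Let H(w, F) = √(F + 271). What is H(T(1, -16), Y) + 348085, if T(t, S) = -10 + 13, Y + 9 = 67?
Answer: 348085 + √329 ≈ 3.4810e+5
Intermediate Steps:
Y = 58 (Y = -9 + 67 = 58)
T(t, S) = 3
H(w, F) = √(271 + F)
H(T(1, -16), Y) + 348085 = √(271 + 58) + 348085 = √329 + 348085 = 348085 + √329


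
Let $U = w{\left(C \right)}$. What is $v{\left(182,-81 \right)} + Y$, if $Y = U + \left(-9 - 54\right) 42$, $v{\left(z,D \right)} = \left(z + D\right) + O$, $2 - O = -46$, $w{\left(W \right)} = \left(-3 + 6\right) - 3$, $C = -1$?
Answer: $-2497$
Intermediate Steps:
$w{\left(W \right)} = 0$ ($w{\left(W \right)} = 3 - 3 = 0$)
$U = 0$
$O = 48$ ($O = 2 - -46 = 2 + 46 = 48$)
$v{\left(z,D \right)} = 48 + D + z$ ($v{\left(z,D \right)} = \left(z + D\right) + 48 = \left(D + z\right) + 48 = 48 + D + z$)
$Y = -2646$ ($Y = 0 + \left(-9 - 54\right) 42 = 0 - 2646 = -2646$)
$v{\left(182,-81 \right)} + Y = \left(48 - 81 + 182\right) - 2646 = 149 - 2646 = -2497$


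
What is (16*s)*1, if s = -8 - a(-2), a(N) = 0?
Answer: -128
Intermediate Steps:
s = -8 (s = -8 - 1*0 = -8 + 0 = -8)
(16*s)*1 = (16*(-8))*1 = -128*1 = -128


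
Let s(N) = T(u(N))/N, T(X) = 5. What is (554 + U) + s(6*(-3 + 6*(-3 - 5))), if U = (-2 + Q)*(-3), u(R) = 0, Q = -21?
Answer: 190633/306 ≈ 622.98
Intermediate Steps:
U = 69 (U = (-2 - 21)*(-3) = -23*(-3) = 69)
s(N) = 5/N
(554 + U) + s(6*(-3 + 6*(-3 - 5))) = (554 + 69) + 5/((6*(-3 + 6*(-3 - 5)))) = 623 + 5/((6*(-3 + 6*(-8)))) = 623 + 5/((6*(-3 - 48))) = 623 + 5/((6*(-51))) = 623 + 5/(-306) = 623 + 5*(-1/306) = 623 - 5/306 = 190633/306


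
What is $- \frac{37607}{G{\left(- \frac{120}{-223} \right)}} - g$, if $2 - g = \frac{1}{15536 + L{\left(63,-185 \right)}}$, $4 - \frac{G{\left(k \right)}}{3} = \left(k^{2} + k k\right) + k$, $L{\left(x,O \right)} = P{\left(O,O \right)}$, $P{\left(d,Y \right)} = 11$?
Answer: $- \frac{29088726350465}{6686267196} \approx -4350.5$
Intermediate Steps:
$L{\left(x,O \right)} = 11$
$G{\left(k \right)} = 12 - 6 k^{2} - 3 k$ ($G{\left(k \right)} = 12 - 3 \left(\left(k^{2} + k k\right) + k\right) = 12 - 3 \left(\left(k^{2} + k^{2}\right) + k\right) = 12 - 3 \left(2 k^{2} + k\right) = 12 - 3 \left(k + 2 k^{2}\right) = 12 - \left(3 k + 6 k^{2}\right) = 12 - 6 k^{2} - 3 k$)
$g = \frac{31093}{15547}$ ($g = 2 - \frac{1}{15536 + 11} = 2 - \frac{1}{15547} = \frac{31093}{15547} \approx 1.9999$)
$- \frac{37607}{G{\left(- \frac{120}{-223} \right)}} - g = - \frac{37607}{12 - 6 \left(- \frac{120}{-223}\right)^{2} - 3 \left(- \frac{120}{-223}\right)} - \frac{31093}{15547} = - \frac{37607}{12 - 6 \left(\left(-120\right) \left(- \frac{1}{223}\right)\right)^{2} - 3 \left(\left(-120\right) \left(- \frac{1}{223}\right)\right)} - \frac{31093}{15547} = - \frac{37607}{12 - 6 \left(\frac{120}{223}\right)^{2} - \frac{360}{223}} - \frac{31093}{15547} = - \frac{37607}{12 - \frac{86400}{49729} - \frac{360}{223}} - \frac{31093}{15547} = - \frac{37607}{\frac{430068}{49729}} - \frac{31093}{15547} = \left(-37607\right) \frac{49729}{430068} - \frac{31093}{15547} = - \frac{1870158503}{430068} - \frac{31093}{15547} = - \frac{29088726350465}{6686267196}$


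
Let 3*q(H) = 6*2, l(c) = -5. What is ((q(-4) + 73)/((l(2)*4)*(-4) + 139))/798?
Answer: 11/24966 ≈ 0.00044060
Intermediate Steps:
q(H) = 4 (q(H) = (6*2)/3 = (⅓)*12 = 4)
((q(-4) + 73)/((l(2)*4)*(-4) + 139))/798 = ((4 + 73)/(-5*4*(-4) + 139))/798 = (77/(-20*(-4) + 139))*(1/798) = (77/(80 + 139))*(1/798) = (77/219)*(1/798) = 11/24966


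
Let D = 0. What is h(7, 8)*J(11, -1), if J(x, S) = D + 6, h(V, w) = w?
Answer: 48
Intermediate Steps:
J(x, S) = 6 (J(x, S) = 0 + 6 = 6)
h(7, 8)*J(11, -1) = 8*6 = 48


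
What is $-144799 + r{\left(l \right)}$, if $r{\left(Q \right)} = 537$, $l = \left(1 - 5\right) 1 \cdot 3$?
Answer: $-144262$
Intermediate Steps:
$l = -12$ ($l = \left(1 - 5\right) 1 \cdot 3 = \left(-4\right) 1 \cdot 3 = \left(-4\right) 3 = -12$)
$-144799 + r{\left(l \right)} = -144799 + 537 = -144262$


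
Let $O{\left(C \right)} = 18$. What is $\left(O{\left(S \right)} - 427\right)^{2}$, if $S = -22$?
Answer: $167281$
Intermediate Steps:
$\left(O{\left(S \right)} - 427\right)^{2} = \left(18 - 427\right)^{2} = \left(-409\right)^{2} = 167281$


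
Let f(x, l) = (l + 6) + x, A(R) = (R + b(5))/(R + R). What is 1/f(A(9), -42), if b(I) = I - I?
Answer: -2/71 ≈ -0.028169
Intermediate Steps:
b(I) = 0
A(R) = ½ (A(R) = (R + 0)/(R + R) = R/((2*R)) = R*(1/(2*R)) = ½)
f(x, l) = 6 + l + x (f(x, l) = (6 + l) + x = 6 + l + x)
1/f(A(9), -42) = 1/(6 - 42 + ½) = 1/(-71/2) = -2/71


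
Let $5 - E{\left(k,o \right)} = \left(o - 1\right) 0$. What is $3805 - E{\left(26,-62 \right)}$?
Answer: $3800$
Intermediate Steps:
$E{\left(k,o \right)} = 5$ ($E{\left(k,o \right)} = 5 - \left(o - 1\right) 0 = 5 - \left(-1 + o\right) 0 = 5 - 0 = 5 + 0 = 5$)
$3805 - E{\left(26,-62 \right)} = 3805 - 5 = 3800$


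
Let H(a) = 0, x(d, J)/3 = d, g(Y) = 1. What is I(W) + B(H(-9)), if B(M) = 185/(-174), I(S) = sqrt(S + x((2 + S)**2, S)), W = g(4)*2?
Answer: -185/174 + 5*sqrt(2) ≈ 6.0079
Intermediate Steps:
W = 2 (W = 1*2 = 2)
x(d, J) = 3*d
I(S) = sqrt(S + 3*(2 + S)**2)
B(M) = -185/174 (B(M) = 185*(-1/174) = -185/174)
I(W) + B(H(-9)) = sqrt(2 + 3*(2 + 2)**2) - 185/174 = sqrt(2 + 3*4**2) - 185/174 = sqrt(2 + 3*16) - 185/174 = sqrt(2 + 48) - 185/174 = sqrt(50) - 185/174 = 5*sqrt(2) - 185/174 = -185/174 + 5*sqrt(2)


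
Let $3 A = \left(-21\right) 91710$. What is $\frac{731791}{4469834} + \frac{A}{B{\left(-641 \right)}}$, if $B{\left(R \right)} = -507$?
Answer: $\frac{956623450339}{755401946} \approx 1266.4$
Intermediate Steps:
$A = -641970$ ($A = \frac{\left(-21\right) 91710}{3} = \frac{1}{3} \left(-1925910\right) = -641970$)
$\frac{731791}{4469834} + \frac{A}{B{\left(-641 \right)}} = \frac{731791}{4469834} - \frac{641970}{-507} = 731791 \cdot \frac{1}{4469834} - - \frac{213990}{169} = \frac{731791}{4469834} + \frac{213990}{169} = \frac{956623450339}{755401946}$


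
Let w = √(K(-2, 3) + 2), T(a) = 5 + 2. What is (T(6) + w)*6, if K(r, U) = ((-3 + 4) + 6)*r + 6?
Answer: 42 + 6*I*√6 ≈ 42.0 + 14.697*I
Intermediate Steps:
K(r, U) = 6 + 7*r (K(r, U) = (1 + 6)*r + 6 = 7*r + 6 = 6 + 7*r)
T(a) = 7
w = I*√6 (w = √((6 + 7*(-2)) + 2) = √((6 - 14) + 2) = √(-8 + 2) = √(-6) = I*√6 ≈ 2.4495*I)
(T(6) + w)*6 = (7 + I*√6)*6 = 42 + 6*I*√6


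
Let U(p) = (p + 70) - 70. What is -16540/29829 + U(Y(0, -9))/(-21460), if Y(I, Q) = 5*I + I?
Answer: -16540/29829 ≈ -0.55449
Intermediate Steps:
Y(I, Q) = 6*I
U(p) = p (U(p) = (70 + p) - 70 = p)
-16540/29829 + U(Y(0, -9))/(-21460) = -16540/29829 + (6*0)/(-21460) = -16540*1/29829 + 0*(-1/21460) = -16540/29829 + 0 = -16540/29829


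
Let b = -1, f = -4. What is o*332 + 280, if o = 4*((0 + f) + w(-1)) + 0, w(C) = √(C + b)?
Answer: -5032 + 1328*I*√2 ≈ -5032.0 + 1878.1*I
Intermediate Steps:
w(C) = √(-1 + C) (w(C) = √(C - 1) = √(-1 + C))
o = -16 + 4*I*√2 (o = 4*((0 - 4) + √(-1 - 1)) + 0 = 4*(-4 + √(-2)) + 0 = 4*(-4 + I*√2) + 0 = (-16 + 4*I*√2) + 0 = -16 + 4*I*√2 ≈ -16.0 + 5.6569*I)
o*332 + 280 = (-16 + 4*I*√2)*332 + 280 = (-5312 + 1328*I*√2) + 280 = -5032 + 1328*I*√2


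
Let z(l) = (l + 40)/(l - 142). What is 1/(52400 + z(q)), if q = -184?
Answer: 163/8541272 ≈ 1.9084e-5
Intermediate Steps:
z(l) = (40 + l)/(-142 + l)
1/(52400 + z(q)) = 1/(52400 + (40 - 184)/(-142 - 184)) = 1/(52400 - 144/(-326)) = 1/(52400 - 1/326*(-144)) = 1/(52400 + 72/163) = 1/(8541272/163) = 163/8541272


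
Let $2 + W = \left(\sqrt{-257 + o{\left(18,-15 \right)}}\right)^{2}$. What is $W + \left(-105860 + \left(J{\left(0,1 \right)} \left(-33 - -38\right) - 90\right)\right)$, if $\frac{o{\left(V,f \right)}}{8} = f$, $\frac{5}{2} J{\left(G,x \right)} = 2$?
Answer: $-106325$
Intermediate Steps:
$J{\left(G,x \right)} = \frac{4}{5}$ ($J{\left(G,x \right)} = \frac{2}{5} \cdot 2 = \frac{4}{5}$)
$o{\left(V,f \right)} = 8 f$
$W = -379$ ($W = -2 + \left(\sqrt{-257 + 8 \left(-15\right)}\right)^{2} = -2 + \left(\sqrt{-257 - 120}\right)^{2} = -2 + \left(\sqrt{-377}\right)^{2} = -2 + \left(i \sqrt{377}\right)^{2} = -2 - 377 = -379$)
$W + \left(-105860 + \left(J{\left(0,1 \right)} \left(-33 - -38\right) - 90\right)\right) = -379 - \left(105950 - \frac{4 \left(-33 - -38\right)}{5}\right) = -379 - \left(105950 - \frac{4 \left(-33 + 38\right)}{5}\right) = -379 + \left(-105860 + \left(\frac{4}{5} \cdot 5 - 90\right)\right) = -379 + \left(-105860 + \left(4 - 90\right)\right) = -379 - 105946 = -106325$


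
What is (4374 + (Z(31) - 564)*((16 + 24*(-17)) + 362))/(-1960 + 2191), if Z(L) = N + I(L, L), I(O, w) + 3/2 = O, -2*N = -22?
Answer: 6693/77 ≈ 86.922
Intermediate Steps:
N = 11 (N = -½*(-22) = 11)
I(O, w) = -3/2 + O
Z(L) = 19/2 + L (Z(L) = 11 + (-3/2 + L) = 19/2 + L)
(4374 + (Z(31) - 564)*((16 + 24*(-17)) + 362))/(-1960 + 2191) = (4374 + ((19/2 + 31) - 564)*((16 + 24*(-17)) + 362))/(-1960 + 2191) = (4374 + (81/2 - 564)*((16 - 408) + 362))/231 = (4374 - 1047*(-392 + 362)/2)*(1/231) = (4374 - 1047/2*(-30))*(1/231) = (4374 + 15705)*(1/231) = 20079*(1/231) = 6693/77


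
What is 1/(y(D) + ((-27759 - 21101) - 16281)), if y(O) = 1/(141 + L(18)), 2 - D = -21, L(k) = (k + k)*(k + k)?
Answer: -1437/93607616 ≈ -1.5351e-5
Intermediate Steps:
L(k) = 4*k² (L(k) = (2*k)*(2*k) = 4*k²)
D = 23 (D = 2 - 1*(-21) = 2 + 21 = 23)
y(O) = 1/1437 (y(O) = 1/(141 + 4*18²) = 1/(141 + 4*324) = 1/(141 + 1296) = 1/1437)
1/(y(D) + ((-27759 - 21101) - 16281)) = 1/(1/1437 + ((-27759 - 21101) - 16281)) = 1/(1/1437 + (-48860 - 16281)) = 1/(1/1437 - 65141) = 1/(-93607616/1437) = -1437/93607616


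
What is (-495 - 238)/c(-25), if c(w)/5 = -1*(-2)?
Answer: -733/10 ≈ -73.300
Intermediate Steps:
c(w) = 10 (c(w) = 5*(-1*(-2)) = 5*2 = 10)
(-495 - 238)/c(-25) = (-495 - 238)/10 = -733*⅒ = -733/10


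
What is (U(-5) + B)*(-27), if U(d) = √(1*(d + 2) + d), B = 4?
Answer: -108 - 54*I*√2 ≈ -108.0 - 76.368*I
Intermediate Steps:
U(d) = √(2 + 2*d) (U(d) = √(1*(2 + d) + d) = √((2 + d) + d) = √(2 + 2*d))
(U(-5) + B)*(-27) = (√(2 + 2*(-5)) + 4)*(-27) = (√(2 - 10) + 4)*(-27) = (√(-8) + 4)*(-27) = (2*I*√2 + 4)*(-27) = (4 + 2*I*√2)*(-27) = -108 - 54*I*√2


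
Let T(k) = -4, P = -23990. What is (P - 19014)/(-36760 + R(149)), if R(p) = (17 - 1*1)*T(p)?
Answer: 10751/9206 ≈ 1.1678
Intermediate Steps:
R(p) = -64 (R(p) = (17 - 1*1)*(-4) = (17 - 1)*(-4) = 16*(-4) = -64)
(P - 19014)/(-36760 + R(149)) = (-23990 - 19014)/(-36760 - 64) = -43004/(-36824) = -43004*(-1/36824) = 10751/9206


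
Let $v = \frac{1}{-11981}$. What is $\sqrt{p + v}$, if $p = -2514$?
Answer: $\frac{i \sqrt{360870535535}}{11981} \approx 50.14 i$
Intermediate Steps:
$v = - \frac{1}{11981} \approx -8.3465 \cdot 10^{-5}$
$\sqrt{p + v} = \sqrt{-2514 - \frac{1}{11981}} = \sqrt{- \frac{30120235}{11981}} = \frac{i \sqrt{360870535535}}{11981}$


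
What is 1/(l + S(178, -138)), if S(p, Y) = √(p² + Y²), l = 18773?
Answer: 18773/352374801 - 2*√12682/352374801 ≈ 5.2636e-5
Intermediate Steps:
S(p, Y) = √(Y² + p²)
1/(l + S(178, -138)) = 1/(18773 + √((-138)² + 178²)) = 1/(18773 + √(19044 + 31684)) = 1/(18773 + √50728) = 1/(18773 + 2*√12682)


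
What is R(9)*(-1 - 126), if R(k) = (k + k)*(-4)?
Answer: 9144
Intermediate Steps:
R(k) = -8*k (R(k) = (2*k)*(-4) = -8*k)
R(9)*(-1 - 126) = (-8*9)*(-1 - 126) = -72*(-127) = 9144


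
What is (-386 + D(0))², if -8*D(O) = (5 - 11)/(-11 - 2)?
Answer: 403005625/2704 ≈ 1.4904e+5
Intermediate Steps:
D(O) = -3/52 (D(O) = -(5 - 11)/(8*(-11 - 2)) = -(-3)/(4*(-13)) = -(-3)*(-1)/(4*13) = -⅛*6/13 = -3/52)
(-386 + D(0))² = (-386 - 3/52)² = (-20075/52)² = 403005625/2704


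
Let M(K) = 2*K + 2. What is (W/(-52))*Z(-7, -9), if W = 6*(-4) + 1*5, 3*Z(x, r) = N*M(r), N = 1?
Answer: -76/39 ≈ -1.9487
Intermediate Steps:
M(K) = 2 + 2*K
Z(x, r) = ⅔ + 2*r/3 (Z(x, r) = (1*(2 + 2*r))/3 = (2 + 2*r)/3 = ⅔ + 2*r/3)
W = -19 (W = -24 + 5 = -19)
(W/(-52))*Z(-7, -9) = (-19/(-52))*(⅔ + (⅔)*(-9)) = (-19*(-1/52))*(⅔ - 6) = (19/52)*(-16/3) = -76/39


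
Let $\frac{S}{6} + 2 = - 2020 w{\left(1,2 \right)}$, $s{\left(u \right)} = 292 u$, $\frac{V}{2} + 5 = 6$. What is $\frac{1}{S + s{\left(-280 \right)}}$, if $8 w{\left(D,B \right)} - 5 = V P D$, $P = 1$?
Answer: $- \frac{1}{92377} \approx -1.0825 \cdot 10^{-5}$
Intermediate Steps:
$V = 2$ ($V = -10 + 2 \cdot 6 = -10 + 12 = 2$)
$w{\left(D,B \right)} = \frac{5}{8} + \frac{D}{4}$ ($w{\left(D,B \right)} = \frac{5}{8} + \frac{2 \cdot 1 D}{8} = \frac{5}{8} + \frac{2 D}{8} = \frac{5}{8} + \frac{D}{4}$)
$S = -10617$ ($S = -12 + 6 \left(- 2020 \left(\frac{5}{8} + \frac{1}{4} \cdot 1\right)\right) = -12 + 6 \left(- 2020 \left(\frac{5}{8} + \frac{1}{4}\right)\right) = -12 + 6 \left(\left(-2020\right) \frac{7}{8}\right) = -12 + 6 \left(- \frac{3535}{2}\right) = -12 - 10605 = -10617$)
$\frac{1}{S + s{\left(-280 \right)}} = \frac{1}{-10617 + 292 \left(-280\right)} = \frac{1}{-10617 - 81760} = \frac{1}{-92377} = - \frac{1}{92377}$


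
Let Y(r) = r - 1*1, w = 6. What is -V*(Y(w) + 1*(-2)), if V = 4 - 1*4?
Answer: 0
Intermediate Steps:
V = 0 (V = 4 - 4 = 0)
Y(r) = -1 + r (Y(r) = r - 1 = -1 + r)
-V*(Y(w) + 1*(-2)) = -0*((-1 + 6) + 1*(-2)) = -0*(5 - 2) = -0*3 = -1*0 = 0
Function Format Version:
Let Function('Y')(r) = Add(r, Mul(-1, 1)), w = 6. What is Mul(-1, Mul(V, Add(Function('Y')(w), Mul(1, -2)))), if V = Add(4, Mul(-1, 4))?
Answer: 0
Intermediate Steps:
V = 0 (V = Add(4, -4) = 0)
Function('Y')(r) = Add(-1, r) (Function('Y')(r) = Add(r, -1) = Add(-1, r))
Mul(-1, Mul(V, Add(Function('Y')(w), Mul(1, -2)))) = Mul(-1, Mul(0, Add(Add(-1, 6), Mul(1, -2)))) = Mul(-1, Mul(0, Add(5, -2))) = Mul(-1, Mul(0, 3)) = Mul(-1, 0) = 0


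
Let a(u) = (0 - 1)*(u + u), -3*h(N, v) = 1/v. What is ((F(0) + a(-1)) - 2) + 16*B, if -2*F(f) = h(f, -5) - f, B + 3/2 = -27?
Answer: -13681/30 ≈ -456.03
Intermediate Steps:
h(N, v) = -1/(3*v)
B = -57/2 (B = -3/2 - 27 = -57/2 ≈ -28.500)
a(u) = -2*u
F(f) = -1/30 + f/2 (F(f) = -(-⅓/(-5) - f)/2 = -(-⅓*(-⅕) - f)/2 = -(1/15 - f)/2 = -1/30 + f/2)
((F(0) + a(-1)) - 2) + 16*B = (((-1/30 + (½)*0) - 2*(-1)) - 2) + 16*(-57/2) = (((-1/30 + 0) + 2) - 2) - 456 = ((-1/30 + 2) - 2) - 456 = (59/30 - 2) - 456 = -1/30 - 456 = -13681/30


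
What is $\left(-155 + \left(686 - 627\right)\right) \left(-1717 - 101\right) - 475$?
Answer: $174053$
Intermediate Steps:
$\left(-155 + \left(686 - 627\right)\right) \left(-1717 - 101\right) - 475 = \left(-155 + \left(686 - 627\right)\right) \left(-1818\right) - 475 = \left(-155 + 59\right) \left(-1818\right) - 475 = \left(-96\right) \left(-1818\right) - 475 = 174528 - 475 = 174053$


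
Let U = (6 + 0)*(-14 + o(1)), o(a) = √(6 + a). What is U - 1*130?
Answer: -214 + 6*√7 ≈ -198.13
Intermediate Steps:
U = -84 + 6*√7 (U = (6 + 0)*(-14 + √(6 + 1)) = 6*(-14 + √7) = -84 + 6*√7 ≈ -68.125)
U - 1*130 = (-84 + 6*√7) - 1*130 = (-84 + 6*√7) - 130 = -214 + 6*√7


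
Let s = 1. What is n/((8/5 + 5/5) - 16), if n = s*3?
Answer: -15/67 ≈ -0.22388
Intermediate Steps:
n = 3 (n = 1*3 = 3)
n/((8/5 + 5/5) - 16) = 3/((8/5 + 5/5) - 16) = 3/((8*(1/5) + 5*(1/5)) - 16) = 3/((8/5 + 1) - 16) = 3/(13/5 - 16) = 3/(-67/5) = -5/67*3 = -15/67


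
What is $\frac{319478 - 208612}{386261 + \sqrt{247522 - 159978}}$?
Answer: $\frac{42823212026}{149197472577} - \frac{221732 \sqrt{21886}}{149197472577} \approx 0.2868$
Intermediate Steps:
$\frac{319478 - 208612}{386261 + \sqrt{247522 - 159978}} = \frac{110866}{386261 + \sqrt{247522 - 159978}} = \frac{110866}{386261 + \sqrt{87544}} = \frac{110866}{386261 + 2 \sqrt{21886}}$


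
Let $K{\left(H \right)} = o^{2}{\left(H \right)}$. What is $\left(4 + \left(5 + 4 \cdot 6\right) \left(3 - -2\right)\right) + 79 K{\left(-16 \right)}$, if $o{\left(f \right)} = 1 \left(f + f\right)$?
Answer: $81045$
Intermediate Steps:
$o{\left(f \right)} = 2 f$ ($o{\left(f \right)} = 1 \cdot 2 f = 2 f$)
$K{\left(H \right)} = 4 H^{2}$ ($K{\left(H \right)} = \left(2 H\right)^{2} = 4 H^{2}$)
$\left(4 + \left(5 + 4 \cdot 6\right) \left(3 - -2\right)\right) + 79 K{\left(-16 \right)} = \left(4 + \left(5 + 4 \cdot 6\right) \left(3 - -2\right)\right) + 79 \cdot 4 \left(-16\right)^{2} = \left(4 + \left(5 + 24\right) \left(3 + 2\right)\right) + 79 \cdot 4 \cdot 256 = \left(4 + 29 \cdot 5\right) + 79 \cdot 1024 = \left(4 + 145\right) + 80896 = 149 + 80896 = 81045$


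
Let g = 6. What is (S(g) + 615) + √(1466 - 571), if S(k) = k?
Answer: 621 + √895 ≈ 650.92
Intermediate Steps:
(S(g) + 615) + √(1466 - 571) = (6 + 615) + √(1466 - 571) = 621 + √895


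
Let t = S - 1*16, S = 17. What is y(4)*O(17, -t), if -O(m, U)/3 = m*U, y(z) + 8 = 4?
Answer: -204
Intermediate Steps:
y(z) = -4 (y(z) = -8 + 4 = -4)
t = 1 (t = 17 - 1*16 = 17 - 16 = 1)
O(m, U) = -3*U*m (O(m, U) = -3*m*U = -3*U*m)
y(4)*O(17, -t) = -(-12)*(-1*1)*17 = -(-12)*(-1)*17 = -4*51 = -204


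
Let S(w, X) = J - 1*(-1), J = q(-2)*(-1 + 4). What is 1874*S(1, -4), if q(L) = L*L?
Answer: 24362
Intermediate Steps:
q(L) = L²
J = 12 (J = (-2)²*(-1 + 4) = 4*3 = 12)
S(w, X) = 13 (S(w, X) = 12 - 1*(-1) = 12 + 1 = 13)
1874*S(1, -4) = 1874*13 = 24362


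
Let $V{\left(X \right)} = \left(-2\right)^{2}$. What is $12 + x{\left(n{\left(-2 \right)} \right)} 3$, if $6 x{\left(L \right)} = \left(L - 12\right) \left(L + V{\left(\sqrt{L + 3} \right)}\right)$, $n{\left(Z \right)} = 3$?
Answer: $- \frac{39}{2} \approx -19.5$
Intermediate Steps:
$V{\left(X \right)} = 4$
$x{\left(L \right)} = \frac{\left(-12 + L\right) \left(4 + L\right)}{6}$ ($x{\left(L \right)} = \frac{\left(L - 12\right) \left(L + 4\right)}{6} = \frac{\left(-12 + L\right) \left(4 + L\right)}{6}$)
$12 + x{\left(n{\left(-2 \right)} \right)} 3 = 12 + \left(-8 - 4 + \frac{3^{2}}{6}\right) 3 = 12 + \left(-8 - 4 + \frac{1}{6} \cdot 9\right) 3 = 12 + \left(-8 - 4 + \frac{3}{2}\right) 3 = 12 - \frac{63}{2} = - \frac{39}{2}$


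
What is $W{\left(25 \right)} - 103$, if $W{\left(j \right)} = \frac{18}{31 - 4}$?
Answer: $- \frac{307}{3} \approx -102.33$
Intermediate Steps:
$W{\left(j \right)} = \frac{2}{3}$ ($W{\left(j \right)} = \frac{18}{31 - 4} = \frac{18}{27} = 18 \cdot \frac{1}{27} = \frac{2}{3}$)
$W{\left(25 \right)} - 103 = \frac{2}{3} - 103 = - \frac{307}{3}$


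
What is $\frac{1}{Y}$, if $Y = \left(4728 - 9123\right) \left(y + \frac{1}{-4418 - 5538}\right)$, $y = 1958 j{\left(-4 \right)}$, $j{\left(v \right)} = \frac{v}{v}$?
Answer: $- \frac{9956}{85675457565} \approx -1.1621 \cdot 10^{-7}$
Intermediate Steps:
$j{\left(v \right)} = 1$
$y = 1958$ ($y = 1958 \cdot 1 = 1958$)
$Y = - \frac{85675457565}{9956}$ ($Y = \left(4728 - 9123\right) \left(1958 + \frac{1}{-4418 - 5538}\right) = \left(4728 - 9123\right) \left(1958 + \frac{1}{-9956}\right) = - 4395 \left(1958 - \frac{1}{9956}\right) = \left(-4395\right) \frac{19493847}{9956} = - \frac{85675457565}{9956} \approx -8.6054 \cdot 10^{6}$)
$\frac{1}{Y} = \frac{1}{- \frac{85675457565}{9956}} = - \frac{9956}{85675457565}$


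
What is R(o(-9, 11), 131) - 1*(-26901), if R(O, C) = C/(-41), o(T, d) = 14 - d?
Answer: 1102810/41 ≈ 26898.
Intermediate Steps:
R(O, C) = -C/41 (R(O, C) = C*(-1/41) = -C/41)
R(o(-9, 11), 131) - 1*(-26901) = -1/41*131 - 1*(-26901) = -131/41 + 26901 = 1102810/41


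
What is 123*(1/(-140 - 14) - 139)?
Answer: -2633061/154 ≈ -17098.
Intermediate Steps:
123*(1/(-140 - 14) - 139) = 123*(1/(-154) - 139) = 123*(-1/154 - 139) = 123*(-21407/154) = -2633061/154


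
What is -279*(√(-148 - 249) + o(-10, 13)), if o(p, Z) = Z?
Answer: -3627 - 279*I*√397 ≈ -3627.0 - 5559.0*I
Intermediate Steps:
-279*(√(-148 - 249) + o(-10, 13)) = -279*(√(-148 - 249) + 13) = -279*(√(-397) + 13) = -279*(I*√397 + 13) = -279*(13 + I*√397) = -3627 - 279*I*√397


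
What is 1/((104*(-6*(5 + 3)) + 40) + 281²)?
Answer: 1/74009 ≈ 1.3512e-5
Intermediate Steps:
1/((104*(-6*(5 + 3)) + 40) + 281²) = 1/((104*(-6*8) + 40) + 78961) = 1/((104*(-48) + 40) + 78961) = 1/((-4992 + 40) + 78961) = 1/(-4952 + 78961) = 1/74009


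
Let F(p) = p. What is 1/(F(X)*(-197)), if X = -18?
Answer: 1/3546 ≈ 0.00028201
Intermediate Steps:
1/(F(X)*(-197)) = 1/(-18*(-197)) = -1/18*(-1/197) = 1/3546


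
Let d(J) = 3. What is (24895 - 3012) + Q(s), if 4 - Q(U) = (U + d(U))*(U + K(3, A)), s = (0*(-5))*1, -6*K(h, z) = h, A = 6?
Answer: 43777/2 ≈ 21889.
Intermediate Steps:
K(h, z) = -h/6
s = 0 (s = 0*1 = 0)
Q(U) = 4 - (3 + U)*(-½ + U) (Q(U) = 4 - (U + 3)*(U - ⅙*3) = 4 - (3 + U)*(U - ½) = 4 - (3 + U)*(-½ + U))
(24895 - 3012) + Q(s) = (24895 - 3012) + (11/2 - 1*0² - 5/2*0) = 21883 + (11/2 - 1*0 + 0) = 21883 + (11/2 + 0 + 0) = 21883 + 11/2 = 43777/2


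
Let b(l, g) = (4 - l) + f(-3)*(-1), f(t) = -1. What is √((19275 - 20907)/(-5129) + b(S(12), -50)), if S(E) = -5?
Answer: √271436938/5129 ≈ 3.2122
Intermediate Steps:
b(l, g) = 5 - l (b(l, g) = (4 - l) - 1*(-1) = (4 - l) + 1 = 5 - l)
√((19275 - 20907)/(-5129) + b(S(12), -50)) = √((19275 - 20907)/(-5129) + (5 - 1*(-5))) = √(-1632*(-1/5129) + (5 + 5)) = √(1632/5129 + 10) = √(52922/5129) = √271436938/5129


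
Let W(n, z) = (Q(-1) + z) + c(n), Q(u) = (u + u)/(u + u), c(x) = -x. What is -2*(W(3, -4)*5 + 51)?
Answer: -42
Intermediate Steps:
Q(u) = 1 (Q(u) = (2*u)/((2*u)) = (2*u)*(1/(2*u)) = 1)
W(n, z) = 1 + z - n (W(n, z) = (1 + z) - n = 1 + z - n)
-2*(W(3, -4)*5 + 51) = -2*((1 - 4 - 1*3)*5 + 51) = -2*((1 - 4 - 3)*5 + 51) = -2*(-6*5 + 51) = -2*(-30 + 51) = -2*21 = -42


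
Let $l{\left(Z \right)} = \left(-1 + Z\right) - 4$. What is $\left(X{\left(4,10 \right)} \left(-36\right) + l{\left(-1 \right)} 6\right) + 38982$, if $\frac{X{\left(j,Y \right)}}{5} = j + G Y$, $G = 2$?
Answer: $34626$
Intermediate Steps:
$X{\left(j,Y \right)} = 5 j + 10 Y$ ($X{\left(j,Y \right)} = 5 \left(j + 2 Y\right) = 5 j + 10 Y$)
$l{\left(Z \right)} = -5 + Z$
$\left(X{\left(4,10 \right)} \left(-36\right) + l{\left(-1 \right)} 6\right) + 38982 = \left(\left(5 \cdot 4 + 10 \cdot 10\right) \left(-36\right) + \left(-5 - 1\right) 6\right) + 38982 = \left(\left(20 + 100\right) \left(-36\right) - 36\right) + 38982 = \left(120 \left(-36\right) - 36\right) + 38982 = \left(-4320 - 36\right) + 38982 = -4356 + 38982 = 34626$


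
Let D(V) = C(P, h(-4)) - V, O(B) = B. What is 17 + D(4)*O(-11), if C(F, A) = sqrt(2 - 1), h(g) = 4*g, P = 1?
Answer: 50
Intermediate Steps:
C(F, A) = 1 (C(F, A) = sqrt(1) = 1)
D(V) = 1 - V
17 + D(4)*O(-11) = 17 + (1 - 1*4)*(-11) = 17 + (1 - 4)*(-11) = 17 - 3*(-11) = 17 + 33 = 50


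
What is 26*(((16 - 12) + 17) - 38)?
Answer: -442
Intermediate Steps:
26*(((16 - 12) + 17) - 38) = 26*((4 + 17) - 38) = 26*(21 - 38) = 26*(-17) = -442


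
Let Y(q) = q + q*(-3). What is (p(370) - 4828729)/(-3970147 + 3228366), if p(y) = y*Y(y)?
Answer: 5102529/741781 ≈ 6.8788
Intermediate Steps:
Y(q) = -2*q (Y(q) = q - 3*q = -2*q)
p(y) = -2*y² (p(y) = y*(-2*y) = -2*y²)
(p(370) - 4828729)/(-3970147 + 3228366) = (-2*370² - 4828729)/(-3970147 + 3228366) = (-2*136900 - 4828729)/(-741781) = (-273800 - 4828729)*(-1/741781) = -5102529*(-1/741781) = 5102529/741781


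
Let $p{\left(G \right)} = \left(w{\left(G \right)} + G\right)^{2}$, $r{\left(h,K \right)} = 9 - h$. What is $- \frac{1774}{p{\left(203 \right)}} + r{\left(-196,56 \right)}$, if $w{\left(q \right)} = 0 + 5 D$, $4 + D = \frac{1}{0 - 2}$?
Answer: $\frac{26708709}{130321} \approx 204.95$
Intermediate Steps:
$D = - \frac{9}{2}$ ($D = -4 + \frac{1}{0 - 2} = -4 + \frac{1}{-2} = -4 - \frac{1}{2} = - \frac{9}{2} \approx -4.5$)
$w{\left(q \right)} = - \frac{45}{2}$ ($w{\left(q \right)} = 0 + 5 \left(- \frac{9}{2}\right) = 0 - \frac{45}{2} = - \frac{45}{2}$)
$p{\left(G \right)} = \left(- \frac{45}{2} + G\right)^{2}$
$- \frac{1774}{p{\left(203 \right)}} + r{\left(-196,56 \right)} = - \frac{1774}{\frac{1}{4} \left(-45 + 2 \cdot 203\right)^{2}} + \left(9 - -196\right) = - \frac{1774}{\frac{1}{4} \left(-45 + 406\right)^{2}} + \left(9 + 196\right) = - \frac{1774}{\frac{1}{4} \cdot 361^{2}} + 205 = - \frac{1774}{\frac{1}{4} \cdot 130321} + 205 = - \frac{1774}{\frac{130321}{4}} + 205 = \left(-1774\right) \frac{4}{130321} + 205 = - \frac{7096}{130321} + 205 = \frac{26708709}{130321}$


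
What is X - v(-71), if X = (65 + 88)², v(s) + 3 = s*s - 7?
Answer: 18378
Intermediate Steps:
v(s) = -10 + s² (v(s) = -3 + (s*s - 7) = -3 + (s² - 7) = -3 + (-7 + s²) = -10 + s²)
X = 23409 (X = 153² = 23409)
X - v(-71) = 23409 - (-10 + (-71)²) = 23409 - (-10 + 5041) = 23409 - 1*5031 = 23409 - 5031 = 18378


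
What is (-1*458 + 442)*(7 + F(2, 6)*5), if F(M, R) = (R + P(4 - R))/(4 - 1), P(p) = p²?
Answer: -1136/3 ≈ -378.67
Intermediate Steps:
F(M, R) = R/3 + (4 - R)²/3 (F(M, R) = (R + (4 - R)²)/(4 - 1) = (R + (4 - R)²)/3 = (R + (4 - R)²)*(⅓) = R/3 + (4 - R)²/3)
(-1*458 + 442)*(7 + F(2, 6)*5) = (-1*458 + 442)*(7 + ((⅓)*6 + (-4 + 6)²/3)*5) = (-458 + 442)*(7 + (2 + (⅓)*2²)*5) = -16*(7 + (2 + (⅓)*4)*5) = -16*(7 + (2 + 4/3)*5) = -16*(7 + (10/3)*5) = -16*(7 + 50/3) = -16*71/3 = -1136/3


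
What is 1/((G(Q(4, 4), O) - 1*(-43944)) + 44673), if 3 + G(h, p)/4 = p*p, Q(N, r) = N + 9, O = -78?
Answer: 1/112941 ≈ 8.8542e-6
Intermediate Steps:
Q(N, r) = 9 + N
G(h, p) = -12 + 4*p² (G(h, p) = -12 + 4*(p*p) = -12 + 4*p²)
1/((G(Q(4, 4), O) - 1*(-43944)) + 44673) = 1/(((-12 + 4*(-78)²) - 1*(-43944)) + 44673) = 1/(((-12 + 4*6084) + 43944) + 44673) = 1/(((-12 + 24336) + 43944) + 44673) = 1/((24324 + 43944) + 44673) = 1/(68268 + 44673) = 1/112941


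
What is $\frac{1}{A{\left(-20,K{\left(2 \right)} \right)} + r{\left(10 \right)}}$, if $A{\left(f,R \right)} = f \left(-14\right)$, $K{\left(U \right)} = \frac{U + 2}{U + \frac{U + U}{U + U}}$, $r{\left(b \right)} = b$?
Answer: $\frac{1}{290} \approx 0.0034483$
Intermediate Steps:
$K{\left(U \right)} = \frac{2 + U}{1 + U}$ ($K{\left(U \right)} = \frac{2 + U}{U + \frac{2 U}{2 U}} = \frac{2 + U}{U + 2 U \frac{1}{2 U}} = \frac{2 + U}{U + 1} = \frac{2 + U}{1 + U}$)
$A{\left(f,R \right)} = - 14 f$
$\frac{1}{A{\left(-20,K{\left(2 \right)} \right)} + r{\left(10 \right)}} = \frac{1}{\left(-14\right) \left(-20\right) + 10} = \frac{1}{280 + 10} = \frac{1}{290}$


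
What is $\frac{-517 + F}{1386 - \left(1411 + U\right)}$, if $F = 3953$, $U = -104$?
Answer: $\frac{3436}{79} \approx 43.494$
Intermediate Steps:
$\frac{-517 + F}{1386 - \left(1411 + U\right)} = \frac{-517 + 3953}{1386 - 1307} = \frac{3436}{1386 + \left(-1411 + 104\right)} = \frac{3436}{1386 - 1307} = \frac{3436}{79}$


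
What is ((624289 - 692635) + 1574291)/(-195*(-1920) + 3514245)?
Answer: 301189/777729 ≈ 0.38727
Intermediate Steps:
((624289 - 692635) + 1574291)/(-195*(-1920) + 3514245) = (-68346 + 1574291)/(374400 + 3514245) = 1505945/3888645 = 1505945*(1/3888645) = 301189/777729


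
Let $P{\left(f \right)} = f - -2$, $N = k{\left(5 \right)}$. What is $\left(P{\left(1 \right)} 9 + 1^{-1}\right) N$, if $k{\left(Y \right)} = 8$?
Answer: $224$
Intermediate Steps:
$N = 8$
$P{\left(f \right)} = 2 + f$ ($P{\left(f \right)} = f + 2 = 2 + f$)
$\left(P{\left(1 \right)} 9 + 1^{-1}\right) N = \left(\left(2 + 1\right) 9 + 1^{-1}\right) 8 = \left(3 \cdot 9 + 1\right) 8 = \left(27 + 1\right) 8 = 28 \cdot 8 = 224$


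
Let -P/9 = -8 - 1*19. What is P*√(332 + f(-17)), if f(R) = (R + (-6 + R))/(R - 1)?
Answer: 648*√47 ≈ 4442.5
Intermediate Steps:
f(R) = (-6 + 2*R)/(-1 + R)
P = 243 (P = -9*(-8 - 1*19) = -9*(-8 - 19) = -9*(-27) = 243)
P*√(332 + f(-17)) = 243*√(332 + 2*(-3 - 17)/(-1 - 17)) = 243*√(332 + 2*(-20)/(-18)) = 243*√(332 + 2*(-1/18)*(-20)) = 243*√(332 + 20/9) = 243*√(3008/9) = 243*(8*√47/3) = 648*√47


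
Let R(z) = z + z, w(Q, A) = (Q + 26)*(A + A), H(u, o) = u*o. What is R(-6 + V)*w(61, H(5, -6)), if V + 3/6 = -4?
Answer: 109620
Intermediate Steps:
H(u, o) = o*u
w(Q, A) = 2*A*(26 + Q) (w(Q, A) = (26 + Q)*(2*A) = 2*A*(26 + Q))
V = -9/2 (V = -1/2 - 4 = -9/2 ≈ -4.5000)
R(z) = 2*z
R(-6 + V)*w(61, H(5, -6)) = (2*(-6 - 9/2))*(2*(-6*5)*(26 + 61)) = (2*(-21/2))*(2*(-30)*87) = -21*(-5220) = 109620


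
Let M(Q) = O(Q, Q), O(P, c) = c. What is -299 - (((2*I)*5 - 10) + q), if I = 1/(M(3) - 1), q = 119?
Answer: -413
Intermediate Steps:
M(Q) = Q
I = ½ (I = 1/(3 - 1) = 1/2 = ½ ≈ 0.50000)
-299 - (((2*I)*5 - 10) + q) = -299 - (((2*(½))*5 - 10) + 119) = -299 - ((1*5 - 10) + 119) = -299 - ((5 - 10) + 119) = -299 - (-5 + 119) = -299 - 1*114 = -299 - 114 = -413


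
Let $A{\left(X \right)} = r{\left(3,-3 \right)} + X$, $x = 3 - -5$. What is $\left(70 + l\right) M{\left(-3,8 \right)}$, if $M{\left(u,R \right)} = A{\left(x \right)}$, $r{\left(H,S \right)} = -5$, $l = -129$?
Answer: $-177$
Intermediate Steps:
$x = 8$ ($x = 3 + 5 = 8$)
$A{\left(X \right)} = -5 + X$
$M{\left(u,R \right)} = 3$ ($M{\left(u,R \right)} = -5 + 8 = 3$)
$\left(70 + l\right) M{\left(-3,8 \right)} = \left(70 - 129\right) 3 = \left(-59\right) 3 = -177$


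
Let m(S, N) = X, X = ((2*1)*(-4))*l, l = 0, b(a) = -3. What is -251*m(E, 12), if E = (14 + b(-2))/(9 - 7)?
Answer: 0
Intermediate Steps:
E = 11/2 (E = (14 - 3)/(9 - 7) = 11/2 ≈ 5.5000)
X = 0 (X = ((2*1)*(-4))*0 = (2*(-4))*0 = -8*0 = 0)
m(S, N) = 0
-251*m(E, 12) = -251*0 = 0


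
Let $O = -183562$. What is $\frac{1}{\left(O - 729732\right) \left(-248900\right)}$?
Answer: $\frac{1}{227318876600} \approx 4.3991 \cdot 10^{-12}$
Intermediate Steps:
$\frac{1}{\left(O - 729732\right) \left(-248900\right)} = \frac{1}{\left(-183562 - 729732\right) \left(-248900\right)} = \frac{1}{-913294} \left(- \frac{1}{248900}\right) = \left(- \frac{1}{913294}\right) \left(- \frac{1}{248900}\right) = \frac{1}{227318876600}$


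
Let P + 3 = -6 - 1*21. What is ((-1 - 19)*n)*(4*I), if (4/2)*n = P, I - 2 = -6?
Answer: -4800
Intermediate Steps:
I = -4 (I = 2 - 6 = -4)
P = -30 (P = -3 + (-6 - 1*21) = -3 + (-6 - 21) = -3 - 27 = -30)
n = -15 (n = (1/2)*(-30) = -15)
((-1 - 19)*n)*(4*I) = ((-1 - 19)*(-15))*(4*(-4)) = -20*(-15)*(-16) = 300*(-16) = -4800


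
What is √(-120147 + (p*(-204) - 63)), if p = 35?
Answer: 15*I*√566 ≈ 356.86*I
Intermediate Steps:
√(-120147 + (p*(-204) - 63)) = √(-120147 + (35*(-204) - 63)) = √(-120147 + (-7140 - 63)) = √(-120147 - 7203) = √(-127350) = 15*I*√566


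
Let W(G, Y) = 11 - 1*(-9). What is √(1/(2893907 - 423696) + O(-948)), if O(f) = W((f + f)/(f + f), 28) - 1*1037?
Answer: I*√6205675402587646/2470211 ≈ 31.89*I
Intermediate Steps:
W(G, Y) = 20 (W(G, Y) = 11 + 9 = 20)
O(f) = -1017 (O(f) = 20 - 1*1037 = 20 - 1037 = -1017)
√(1/(2893907 - 423696) + O(-948)) = √(1/(2893907 - 423696) - 1017) = √(1/2470211 - 1017) = √(-2512204586/2470211) = I*√6205675402587646/2470211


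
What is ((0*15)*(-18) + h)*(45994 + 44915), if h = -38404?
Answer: -3491269236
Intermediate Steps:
((0*15)*(-18) + h)*(45994 + 44915) = ((0*15)*(-18) - 38404)*(45994 + 44915) = (0*(-18) - 38404)*90909 = (0 - 38404)*90909 = -38404*90909 = -3491269236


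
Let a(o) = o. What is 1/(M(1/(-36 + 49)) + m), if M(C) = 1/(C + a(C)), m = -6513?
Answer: -2/13013 ≈ -0.00015369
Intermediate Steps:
M(C) = 1/(2*C) (M(C) = 1/(C + C) = 1/(2*C))
1/(M(1/(-36 + 49)) + m) = 1/(1/(2*(1/(-36 + 49))) - 6513) = 1/(1/(2*(1/13)) - 6513) = 1/((1/2)*13 - 6513) = 1/(13/2 - 6513) = 1/(-13013/2) = -2/13013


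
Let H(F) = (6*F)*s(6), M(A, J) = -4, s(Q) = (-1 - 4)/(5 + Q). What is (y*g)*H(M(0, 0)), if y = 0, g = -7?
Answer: 0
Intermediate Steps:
s(Q) = -5/(5 + Q)
H(F) = -30*F/11 (H(F) = (6*F)*(-5/(5 + 6)) = (6*F)*(-5/11) = -30*F/11)
(y*g)*H(M(0, 0)) = (0*(-7))*(-30/11*(-4)) = 0*(120/11) = 0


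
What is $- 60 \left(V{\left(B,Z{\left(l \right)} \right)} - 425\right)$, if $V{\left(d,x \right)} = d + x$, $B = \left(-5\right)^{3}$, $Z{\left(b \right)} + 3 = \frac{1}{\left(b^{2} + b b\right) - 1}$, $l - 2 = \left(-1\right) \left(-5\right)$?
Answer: $\frac{3218400}{97} \approx 33179.0$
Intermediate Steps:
$l = 7$ ($l = 2 - -5 = 2 + 5 = 7$)
$Z{\left(b \right)} = -3 + \frac{1}{-1 + 2 b^{2}}$ ($Z{\left(b \right)} = -3 + \frac{1}{\left(b^{2} + b b\right) - 1} = -3 + \frac{1}{\left(b^{2} + b^{2}\right) - 1} = -3 + \frac{1}{2 b^{2} - 1} = -3 + \frac{1}{-1 + 2 b^{2}}$)
$B = -125$
$- 60 \left(V{\left(B,Z{\left(l \right)} \right)} - 425\right) = - 60 \left(\left(-125 + \frac{2 \left(2 - 3 \cdot 7^{2}\right)}{-1 + 2 \cdot 7^{2}}\right) - 425\right) = - 60 \left(\left(-125 + \frac{2 \left(2 - 147\right)}{-1 + 2 \cdot 49}\right) - 425\right) = - 60 \left(\left(-125 + \frac{2 \left(2 - 147\right)}{-1 + 98}\right) - 425\right) = - 60 \left(\left(-125 + 2 \cdot \frac{1}{97} \left(-145\right)\right) - 425\right) = - 60 \left(\left(-125 - \frac{290}{97}\right) - 425\right) = - 60 \left(- \frac{12415}{97} - 425\right) = \left(-60\right) \left(- \frac{53640}{97}\right) = \frac{3218400}{97}$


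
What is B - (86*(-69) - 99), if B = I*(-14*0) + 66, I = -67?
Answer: 6099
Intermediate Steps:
B = 66 (B = -(-938)*0 + 66 = -67*0 + 66 = 0 + 66 = 66)
B - (86*(-69) - 99) = 66 - (86*(-69) - 99) = 66 - (-5934 - 99) = 66 - 1*(-6033) = 66 + 6033 = 6099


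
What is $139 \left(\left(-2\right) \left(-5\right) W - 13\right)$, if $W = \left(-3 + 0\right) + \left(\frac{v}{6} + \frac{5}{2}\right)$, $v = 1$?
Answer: $- \frac{6811}{3} \approx -2270.3$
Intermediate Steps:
$W = - \frac{1}{3}$ ($W = \left(-3 + 0\right) + \left(1 \cdot \frac{1}{6} + \frac{5}{2}\right) = -3 + \left(1 \cdot \frac{1}{6} + 5 \cdot \frac{1}{2}\right) = -3 + \left(\frac{1}{6} + \frac{5}{2}\right) = -3 + \frac{8}{3} = - \frac{1}{3} \approx -0.33333$)
$139 \left(\left(-2\right) \left(-5\right) W - 13\right) = 139 \left(\left(-2\right) \left(-5\right) \left(- \frac{1}{3}\right) - 13\right) = 139 \left(10 \left(- \frac{1}{3}\right) - 13\right) = 139 \left(- \frac{10}{3} - 13\right) = 139 \left(- \frac{49}{3}\right) = - \frac{6811}{3}$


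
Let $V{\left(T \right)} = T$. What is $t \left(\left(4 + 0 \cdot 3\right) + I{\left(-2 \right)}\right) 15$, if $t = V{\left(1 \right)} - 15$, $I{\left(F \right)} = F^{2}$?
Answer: $-1680$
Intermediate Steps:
$t = -14$ ($t = 1 - 15 = -14$)
$t \left(\left(4 + 0 \cdot 3\right) + I{\left(-2 \right)}\right) 15 = - 14 \left(\left(4 + 0 \cdot 3\right) + \left(-2\right)^{2}\right) 15 = - 14 \left(\left(4 + 0\right) + 4\right) 15 = - 14 \left(4 + 4\right) 15 = - 14 \cdot 8 \cdot 15 = \left(-14\right) 120 = -1680$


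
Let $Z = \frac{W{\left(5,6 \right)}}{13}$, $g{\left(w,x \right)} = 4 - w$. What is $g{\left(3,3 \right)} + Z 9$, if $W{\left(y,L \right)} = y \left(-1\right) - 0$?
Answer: $- \frac{32}{13} \approx -2.4615$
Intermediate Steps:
$W{\left(y,L \right)} = - y$ ($W{\left(y,L \right)} = - y + 0 = - y$)
$Z = - \frac{5}{13}$ ($Z = \frac{\left(-1\right) 5}{13} = \left(-5\right) \frac{1}{13} = - \frac{5}{13} \approx -0.38462$)
$g{\left(3,3 \right)} + Z 9 = \left(4 - 3\right) - \frac{45}{13} = 1 - \frac{45}{13} = - \frac{32}{13}$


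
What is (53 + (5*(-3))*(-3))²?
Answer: 9604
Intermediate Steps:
(53 + (5*(-3))*(-3))² = (53 - 15*(-3))² = (53 + 45)² = 98² = 9604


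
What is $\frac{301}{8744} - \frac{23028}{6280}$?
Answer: $- \frac{24933319}{6864040} \approx -3.6325$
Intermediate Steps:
$\frac{301}{8744} - \frac{23028}{6280} = 301 \cdot \frac{1}{8744} - \frac{5757}{1570} = \frac{301}{8744} - \frac{5757}{1570} = - \frac{24933319}{6864040}$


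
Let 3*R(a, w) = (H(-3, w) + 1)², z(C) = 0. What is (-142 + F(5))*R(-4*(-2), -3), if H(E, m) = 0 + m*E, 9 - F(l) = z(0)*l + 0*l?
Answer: -13300/3 ≈ -4433.3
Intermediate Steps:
F(l) = 9 (F(l) = 9 - (0*l + 0*l) = 9 - (0 + 0) = 9 - 1*0 = 9 + 0 = 9)
H(E, m) = E*m (H(E, m) = 0 + E*m = E*m)
R(a, w) = (1 - 3*w)²/3 (R(a, w) = (-3*w + 1)²/3 = (1 - 3*w)²/3)
(-142 + F(5))*R(-4*(-2), -3) = (-142 + 9)*((-1 + 3*(-3))²/3) = -133*(-1 - 9)²/3 = -133*(-10)²/3 = -133*100/3 = -13300/3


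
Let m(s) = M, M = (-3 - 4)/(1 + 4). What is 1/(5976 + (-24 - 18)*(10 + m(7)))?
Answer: 5/28074 ≈ 0.00017810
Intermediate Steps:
M = -7/5 ≈ -1.4000
m(s) = -7/5
1/(5976 + (-24 - 18)*(10 + m(7))) = 1/(5976 + (-24 - 18)*(10 - 7/5)) = 1/(5976 - 42*43/5) = 1/(5976 - 1806/5) = 1/(28074/5) = 5/28074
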